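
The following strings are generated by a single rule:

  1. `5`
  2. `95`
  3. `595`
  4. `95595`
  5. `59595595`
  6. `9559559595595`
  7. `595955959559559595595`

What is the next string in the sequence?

9559559595595595955959559559595595

This is a Fibonacci-style word recurrence s(k) = s(k−2)·s(k−1): e.g. 5·95 = 595.
So term 8 is 9559559595595·595955959559559595595.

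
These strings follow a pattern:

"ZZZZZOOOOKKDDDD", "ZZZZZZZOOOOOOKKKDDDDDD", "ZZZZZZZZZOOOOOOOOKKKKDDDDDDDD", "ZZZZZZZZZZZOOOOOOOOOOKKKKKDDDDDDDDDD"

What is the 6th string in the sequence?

ZZZZZZZZZZZZZZZOOOOOOOOOOOOOOKKKKKKKDDDDDDDDDDDDDD

Reading off run lengths: Z runs 5, 7, 9, 11; O runs 4, 6, 8, 10; K runs 2, 3, 4, 5; D runs 4, 6, 8, 10 — each is linear in n, where the shown terms are n = 2, 3, 4, 5.
At n = 7 the blocks have lengths 15, 14, 7, 14.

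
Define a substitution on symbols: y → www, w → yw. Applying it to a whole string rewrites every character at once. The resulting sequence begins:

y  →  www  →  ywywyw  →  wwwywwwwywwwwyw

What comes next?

φ(wwwywwwwywwwwyw) expands symbol-by-symbol to yw yw yw www yw yw yw yw www yw yw yw yw www yw; joining the 15 pieces gives the next term.

ywywywwwwywywywywwwwywywywywwwwyw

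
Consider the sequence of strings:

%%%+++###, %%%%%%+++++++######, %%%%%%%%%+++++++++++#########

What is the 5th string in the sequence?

%%%%%%%%%%%%%%%+++++++++++++++++++###############

The n-th term is 3n %'s then 4n-1 +'s then 3n #'s (n = 1, 2, …).
For term 5, n = 5, so the run lengths are 15, 19, 15.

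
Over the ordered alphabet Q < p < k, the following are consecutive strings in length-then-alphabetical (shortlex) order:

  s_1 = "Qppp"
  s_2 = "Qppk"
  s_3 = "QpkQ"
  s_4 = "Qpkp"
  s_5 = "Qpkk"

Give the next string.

The successor of Qpkk increments the rightmost position that isn't already k and resets every position after it to Q.

QkQQ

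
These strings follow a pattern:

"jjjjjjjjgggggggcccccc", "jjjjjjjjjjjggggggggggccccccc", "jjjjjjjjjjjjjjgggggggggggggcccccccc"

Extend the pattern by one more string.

Each string has the form j^{3n-1} g^{3n-2} c^{n+3}, where the shown terms are n = 3, 4, 5.
At n = 6 the blocks have lengths 17, 16, 9.

jjjjjjjjjjjjjjjjjggggggggggggggggccccccccc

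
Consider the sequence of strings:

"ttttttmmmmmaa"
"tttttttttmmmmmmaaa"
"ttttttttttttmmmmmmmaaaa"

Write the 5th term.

ttttttttttttttttttmmmmmmmmmaaaaaa

The n-th term is 3n t's then n+3 m's then n a's, where the shown terms are n = 2, 3, 4.
Setting n = 6 gives 18, 9, 6 characters in each block.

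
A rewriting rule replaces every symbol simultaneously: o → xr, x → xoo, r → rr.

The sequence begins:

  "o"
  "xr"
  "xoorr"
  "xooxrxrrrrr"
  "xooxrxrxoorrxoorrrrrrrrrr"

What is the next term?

Rewriting the 25 symbols of xooxrxrxoorrxoorrrrrrrrrr one by one yields xoo xr xr xoo rr xoo rr xoo xr xr rr rr xoo xr xr rr rr rr rr rr rr rr rr rr rr; concatenated:

xooxrxrxoorrxoorrxooxrxrrrrrxooxrxrrrrrrrrrrrrrrrrrrrrr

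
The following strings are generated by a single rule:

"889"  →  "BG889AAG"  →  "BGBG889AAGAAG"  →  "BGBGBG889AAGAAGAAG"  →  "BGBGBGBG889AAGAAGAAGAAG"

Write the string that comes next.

Every step adds BG to the front and AAG to the end of the previous string.
Applying this once more to BGBGBGBG889AAGAAGAAGAAG:

BGBGBGBGBG889AAGAAGAAGAAGAAG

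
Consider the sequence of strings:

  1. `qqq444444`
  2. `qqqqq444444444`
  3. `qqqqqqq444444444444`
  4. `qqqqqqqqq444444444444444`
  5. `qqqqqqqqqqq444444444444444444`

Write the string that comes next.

qqqqqqqqqqqqq444444444444444444444

Term n consists of 2n-1 q's, followed by 3n 4's, where the shown terms are n = 2, 3, 4, 5, 6.
At n = 7 the blocks have lengths 13, 21.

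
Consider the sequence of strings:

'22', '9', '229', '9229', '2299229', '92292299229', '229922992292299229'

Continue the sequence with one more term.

Each term (from the third on) is the two preceding terms concatenated in order: term 3 = 22·9 = 229.
Continuing: 92292299229 · 229922992292299229 gives term 8.

92292299229229922992292299229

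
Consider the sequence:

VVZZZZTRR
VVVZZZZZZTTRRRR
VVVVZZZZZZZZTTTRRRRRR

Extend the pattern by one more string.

VVVVVZZZZZZZZZZTTTTRRRRRRRR

Term n consists of n+1 V's, followed by 2n+2 Z's, followed by n T's, followed by 2n R's (n = 1, 2, …).
Setting n = 4 gives 5, 10, 4, 8 characters in each block.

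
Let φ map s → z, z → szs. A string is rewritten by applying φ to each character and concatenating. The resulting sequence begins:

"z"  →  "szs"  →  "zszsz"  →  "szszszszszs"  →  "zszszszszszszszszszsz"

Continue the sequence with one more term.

φ(zszszszszszszszszszsz) expands symbol-by-symbol to szs z szs z szs z szs z szs z szs z szs z szs z szs z szs z szs; joining the 21 pieces gives the next term.

szszszszszszszszszszszszszszszszszszszszszs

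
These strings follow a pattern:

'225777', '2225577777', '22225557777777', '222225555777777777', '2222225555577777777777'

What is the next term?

Reading off run lengths: 2 runs 2, 3, 4, 5, 6; 5 runs 1, 2, 3, 4, 5; 7 runs 3, 5, 7, 9, 11 — each is linear in n (n = 1, 2, …).
At n = 6 the blocks have lengths 7, 6, 13.

22222225555557777777777777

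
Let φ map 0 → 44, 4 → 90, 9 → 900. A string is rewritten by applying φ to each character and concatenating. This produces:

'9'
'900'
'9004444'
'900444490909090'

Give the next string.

Replace each of the 15 characters of 900444490909090 in place — 900 44 44 90 90 90 90 900 44 900 44 900 44 900 44 — and concatenate.

90044449090909090044900449004490044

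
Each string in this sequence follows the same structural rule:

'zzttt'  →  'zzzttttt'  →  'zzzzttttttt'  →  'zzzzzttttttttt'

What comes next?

zzzzzzttttttttttt

Each string has the form z^{n} t^{2n-1}, where the shown terms are n = 2, 3, 4, 5.
Setting n = 6 gives 6, 11 characters in each block.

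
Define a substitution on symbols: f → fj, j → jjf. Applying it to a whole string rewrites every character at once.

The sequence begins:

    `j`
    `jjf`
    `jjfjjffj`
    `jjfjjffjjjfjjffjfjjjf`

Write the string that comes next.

jjfjjffjjjfjjffjfjjjfjjfjjffjjjfjjffjfjjjffjjjfjjfjjffj

Replace each of the 21 characters of jjfjjffjjjfjjffjfjjjf in place — jjf jjf fj jjf jjf fj fj jjf jjf jjf fj jjf jjf fj fj jjf fj jjf jjf jjf fj — and concatenate.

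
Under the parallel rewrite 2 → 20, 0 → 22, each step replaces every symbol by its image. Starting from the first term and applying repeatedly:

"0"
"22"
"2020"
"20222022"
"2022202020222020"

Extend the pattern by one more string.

φ(2022202020222020) expands symbol-by-symbol to 20 22 20 20 20 22 20 22 20 22 20 20 20 22 20 22; joining the 16 pieces gives the next term.

20222020202220222022202020222022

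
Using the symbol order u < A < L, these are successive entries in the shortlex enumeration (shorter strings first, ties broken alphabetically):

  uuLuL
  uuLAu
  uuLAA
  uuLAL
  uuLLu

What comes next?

Find the rightmost character of uuLLu below L, bump it to the next letter, and reset everything to its right to u.

uuLLA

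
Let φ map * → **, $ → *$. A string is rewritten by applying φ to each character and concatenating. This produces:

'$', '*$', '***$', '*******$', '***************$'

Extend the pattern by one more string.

*******************************$

φ(***************$) expands symbol-by-symbol to ** ** ** ** ** ** ** ** ** ** ** ** ** ** ** *$; joining the 16 pieces gives the next term.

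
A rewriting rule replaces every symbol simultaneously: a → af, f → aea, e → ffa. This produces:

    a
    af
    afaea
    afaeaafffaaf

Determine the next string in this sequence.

Expanding afaeaafffaaf: a→af, f→aea, a→af, e→ffa, a→af, a→af, f→aea, f→aea, f→aea, a→af, a→af, f→aea. Concatenated: af aea af ffa af af aea aea aea af af aea.

afaeaafffaafafaeaaeaaeaafafaea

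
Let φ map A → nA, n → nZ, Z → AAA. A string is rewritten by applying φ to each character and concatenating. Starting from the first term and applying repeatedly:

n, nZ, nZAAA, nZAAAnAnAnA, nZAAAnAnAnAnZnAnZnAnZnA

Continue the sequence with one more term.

Applying the rule to each of the 23 symbols of nZAAAnAnAnAnZnAnZnAnZnA gives the pieces nZ AAA nA nA nA nZ nA nZ nA nZ nA nZ AAA nZ nA nZ AAA nZ nA nZ AAA nZ nA, which concatenate to the answer.

nZAAAnAnAnAnZnAnZnAnZnAnZAAAnZnAnZAAAnZnAnZAAAnZnA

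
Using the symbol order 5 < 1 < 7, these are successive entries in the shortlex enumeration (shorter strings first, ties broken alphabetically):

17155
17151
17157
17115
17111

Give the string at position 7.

17175

Stepping forward 2 times from 17111: 17111 → 17117, then the target.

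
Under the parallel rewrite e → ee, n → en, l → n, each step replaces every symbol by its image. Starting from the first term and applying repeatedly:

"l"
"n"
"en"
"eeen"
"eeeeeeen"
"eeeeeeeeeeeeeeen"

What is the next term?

Applying the rule to each of the 16 symbols of eeeeeeeeeeeeeeen gives the pieces ee ee ee ee ee ee ee ee ee ee ee ee ee ee ee en, which concatenate to the answer.

eeeeeeeeeeeeeeeeeeeeeeeeeeeeeeen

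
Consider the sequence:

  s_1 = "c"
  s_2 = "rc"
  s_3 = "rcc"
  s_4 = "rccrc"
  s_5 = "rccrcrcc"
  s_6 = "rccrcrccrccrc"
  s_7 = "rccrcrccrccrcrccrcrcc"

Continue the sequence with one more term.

rccrcrccrccrcrccrcrccrccrcrccrccrc

Each term (from the third on) is the previous term followed by the one before it: term 3 = rc·c = rcc.
So term 8 is rccrcrccrccrcrccrcrcc·rccrcrccrccrc.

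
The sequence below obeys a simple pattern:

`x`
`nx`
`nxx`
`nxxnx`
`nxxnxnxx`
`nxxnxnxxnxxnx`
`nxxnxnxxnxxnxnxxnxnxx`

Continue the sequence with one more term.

nxxnxnxxnxxnxnxxnxnxxnxxnxnxxnxxnx

Each term (from the third on) is the previous term followed by the one before it: term 3 = nx·x = nxx.
The next term joins nxxnxnxxnxxnxnxxnxnxx and nxxnxnxxnxxnx.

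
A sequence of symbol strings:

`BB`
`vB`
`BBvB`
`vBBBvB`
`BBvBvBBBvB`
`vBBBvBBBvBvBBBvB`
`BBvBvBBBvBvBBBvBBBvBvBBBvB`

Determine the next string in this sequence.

This is a Fibonacci-style word recurrence s(k) = s(k−2)·s(k−1): e.g. BB·vB = BBvB.
Continuing: vBBBvBBBvBvBBBvB · BBvBvBBBvBvBBBvBBBvBvBBBvB gives term 8.

vBBBvBBBvBvBBBvBBBvBvBBBvBvBBBvBBBvBvBBBvB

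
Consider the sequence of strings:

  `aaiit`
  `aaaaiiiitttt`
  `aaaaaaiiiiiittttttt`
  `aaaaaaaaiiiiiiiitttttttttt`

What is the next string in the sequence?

aaaaaaaaaaiiiiiiiiiittttttttttttt

The n-th term is 2n a's then 2n i's then 3n-2 t's (n = 1, 2, …).
For the next term, n = 5, so the run lengths are 10, 10, 13.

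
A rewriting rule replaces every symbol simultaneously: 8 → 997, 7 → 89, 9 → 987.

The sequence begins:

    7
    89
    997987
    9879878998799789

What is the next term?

Applying the rule to each of the 16 symbols of 9879878998799789 gives the pieces 987 997 89 987 997 89 997 987 987 997 89 987 987 89 997 987, which concatenate to the answer.

98799789987997899979879879978998798789997987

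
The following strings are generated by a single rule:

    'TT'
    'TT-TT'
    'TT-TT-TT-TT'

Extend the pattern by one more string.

Every step duplicates the string with '-' between the halves.
One more doubling of TT-TT-TT-TT gives the answer.

TT-TT-TT-TT-TT-TT-TT-TT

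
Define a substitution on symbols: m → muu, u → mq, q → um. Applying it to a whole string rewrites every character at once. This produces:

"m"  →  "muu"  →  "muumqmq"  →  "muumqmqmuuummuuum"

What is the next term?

Replace each of the 17 characters of muumqmqmuuummuuum in place — muu mq mq muu um muu um muu mq mq mq muu muu mq mq mq muu — and concatenate.

muumqmqmuuummuuummuumqmqmqmuumuumqmqmqmuu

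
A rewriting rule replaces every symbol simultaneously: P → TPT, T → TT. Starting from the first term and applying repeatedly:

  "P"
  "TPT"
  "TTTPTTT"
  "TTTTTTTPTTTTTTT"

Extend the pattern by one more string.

Replace each of the 15 characters of TTTTTTTPTTTTTTT in place — TT TT TT TT TT TT TT TPT TT TT TT TT TT TT TT — and concatenate.

TTTTTTTTTTTTTTTPTTTTTTTTTTTTTTT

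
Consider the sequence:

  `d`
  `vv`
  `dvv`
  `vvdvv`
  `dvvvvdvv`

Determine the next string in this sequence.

vvdvvdvvvvdvv

Each term (from the third on) is the two preceding terms concatenated in order: term 3 = d·vv = dvv.
Continuing: vvdvv · dvvvvdvv gives term 6.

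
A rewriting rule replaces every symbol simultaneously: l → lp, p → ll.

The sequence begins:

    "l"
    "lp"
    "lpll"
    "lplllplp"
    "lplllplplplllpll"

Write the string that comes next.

Applying the rule to each of the 16 symbols of lplllplplplllpll gives the pieces lp ll lp lp lp ll lp ll lp ll lp lp lp ll lp lp, which concatenate to the answer.

lplllplplplllplllplllplplplllplp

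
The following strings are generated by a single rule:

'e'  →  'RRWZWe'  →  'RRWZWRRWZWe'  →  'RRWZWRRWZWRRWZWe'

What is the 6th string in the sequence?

RRWZWRRWZWRRWZWRRWZWRRWZWe

Each term is the previous one with RRWZW prepended.
From RRWZWRRWZWRRWZWe, 2 further steps: RRWZWRRWZWRRWZWe → RRWZWRRWZWRRWZWRRWZWe → (answer).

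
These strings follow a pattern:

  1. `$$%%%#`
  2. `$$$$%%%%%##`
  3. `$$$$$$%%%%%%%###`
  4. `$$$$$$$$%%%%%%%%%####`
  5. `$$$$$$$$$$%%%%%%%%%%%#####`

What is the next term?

Each string has the form $^{2n} %^{2n+1} #^{n} (n = 1, 2, …).
For the next term, n = 6, so the run lengths are 12, 13, 6.

$$$$$$$$$$$$%%%%%%%%%%%%%######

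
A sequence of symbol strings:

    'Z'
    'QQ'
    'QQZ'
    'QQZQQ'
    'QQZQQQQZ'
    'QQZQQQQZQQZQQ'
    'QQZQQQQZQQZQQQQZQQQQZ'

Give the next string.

Each term (from the third on) is the previous term followed by the one before it: term 3 = QQ·Z = QQZ.
So term 8 is QQZQQQQZQQZQQQQZQQQQZ·QQZQQQQZQQZQQ.

QQZQQQQZQQZQQQQZQQQQZQQZQQQQZQQZQQ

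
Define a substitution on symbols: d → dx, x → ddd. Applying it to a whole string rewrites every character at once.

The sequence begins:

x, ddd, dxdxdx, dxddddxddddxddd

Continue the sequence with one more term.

φ(dxddddxddddxddd) expands symbol-by-symbol to dx ddd dx dx dx dx ddd dx dx dx dx ddd dx dx dx; joining the 15 pieces gives the next term.

dxddddxdxdxdxddddxdxdxdxddddxdxdx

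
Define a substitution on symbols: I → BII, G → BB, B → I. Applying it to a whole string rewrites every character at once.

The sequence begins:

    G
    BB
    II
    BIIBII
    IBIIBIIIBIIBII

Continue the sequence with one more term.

BIIIBIIBIIIBIIBIIBIIIBIIBIIIBIIBII

Replace each of the 14 characters of IBIIBIIIBIIBII in place — BII I BII BII I BII BII BII I BII BII I BII BII — and concatenate.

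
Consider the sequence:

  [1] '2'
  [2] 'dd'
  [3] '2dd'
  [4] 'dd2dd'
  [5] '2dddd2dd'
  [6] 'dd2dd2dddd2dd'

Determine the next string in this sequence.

From term 3 onward, concatenate the second-to-last term with the last: 2·dd = 2dd, dd·2dd = dd2dd, …
The next term joins 2dddd2dd and dd2dd2dddd2dd.

2dddd2dddd2dd2dddd2dd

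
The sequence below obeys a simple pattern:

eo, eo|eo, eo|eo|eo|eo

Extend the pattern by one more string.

Every step duplicates the string with '|' between the halves.
Doubling eo|eo|eo|eo with '|' between the halves:

eo|eo|eo|eo|eo|eo|eo|eo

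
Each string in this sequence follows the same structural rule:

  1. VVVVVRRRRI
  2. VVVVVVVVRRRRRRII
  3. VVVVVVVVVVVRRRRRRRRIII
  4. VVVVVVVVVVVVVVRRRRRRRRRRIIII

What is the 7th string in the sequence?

Term n consists of 3n+2 V's, followed by 2n+2 R's, followed by n I's (n = 1, 2, …).
Setting n = 7 gives 23, 16, 7 characters in each block.

VVVVVVVVVVVVVVVVVVVVVVVRRRRRRRRRRRRRRRRIIIIIII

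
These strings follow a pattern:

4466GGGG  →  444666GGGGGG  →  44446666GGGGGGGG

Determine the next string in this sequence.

The n-th term is n 4's then n 6's then 2n G's, where the shown terms are n = 2, 3, 4.
Setting n = 5 gives 5, 5, 10 characters in each block.

4444466666GGGGGGGGGG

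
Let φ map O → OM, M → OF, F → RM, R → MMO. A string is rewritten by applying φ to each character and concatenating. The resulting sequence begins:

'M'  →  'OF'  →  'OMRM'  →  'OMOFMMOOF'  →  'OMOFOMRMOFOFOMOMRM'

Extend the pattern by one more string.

OMOFOMRMOMOFMMOOFOMRMOMRMOMOFOMOFMMOOF

φ(OMOFOMRMOFOFOMOMRM) expands symbol-by-symbol to OM OF OM RM OM OF MMO OF OM RM OM RM OM OF OM OF MMO OF; joining the 18 pieces gives the next term.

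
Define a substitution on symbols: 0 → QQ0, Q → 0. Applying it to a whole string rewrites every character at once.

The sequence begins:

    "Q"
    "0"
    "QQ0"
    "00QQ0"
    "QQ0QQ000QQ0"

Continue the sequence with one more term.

00QQ000QQ0QQ0QQ000QQ0

Apply φ to QQ0QQ000QQ0 symbol by symbol: Q→0, Q→0, 0→QQ0, Q→0, Q→0, 0→QQ0, 0→QQ0, 0→QQ0, Q→0, Q→0, 0→QQ0; joined: 0 0 QQ0 0 0 QQ0 QQ0 QQ0 0 0 QQ0.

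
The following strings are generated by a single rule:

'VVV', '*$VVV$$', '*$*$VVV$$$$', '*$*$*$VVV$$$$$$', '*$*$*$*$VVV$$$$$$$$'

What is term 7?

*$*$*$*$*$*$VVV$$$$$$$$$$$$

Each term wraps the previous one in *$ on the left and $$ on the right.
From *$*$*$*$VVV$$$$$$$$, 2 further steps: *$*$*$*$VVV$$$$$$$$ → *$*$*$*$*$VVV$$$$$$$$$$ → (answer).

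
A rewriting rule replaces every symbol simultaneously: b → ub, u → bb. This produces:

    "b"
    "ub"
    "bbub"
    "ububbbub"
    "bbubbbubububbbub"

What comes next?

ububbbubububbbubbbubbbubububbbub

φ(bbubbbubububbbub) expands symbol-by-symbol to ub ub bb ub ub ub bb ub bb ub bb ub ub ub bb ub; joining the 16 pieces gives the next term.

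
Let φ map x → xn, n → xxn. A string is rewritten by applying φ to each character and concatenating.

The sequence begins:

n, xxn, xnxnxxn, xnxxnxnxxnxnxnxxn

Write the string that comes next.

Replace each of the 17 characters of xnxxnxnxxnxnxnxxn in place — xn xxn xn xn xxn xn xxn xn xn xxn xn xxn xn xxn xn xn xxn — and concatenate.

xnxxnxnxnxxnxnxxnxnxnxxnxnxxnxnxxnxnxnxxn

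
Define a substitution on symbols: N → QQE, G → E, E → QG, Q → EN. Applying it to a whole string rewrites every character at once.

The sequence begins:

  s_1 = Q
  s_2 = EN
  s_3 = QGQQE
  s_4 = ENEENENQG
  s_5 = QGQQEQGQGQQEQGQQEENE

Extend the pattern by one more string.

φ(QGQQEQGQGQQEQGQQEENE) expands symbol-by-symbol to EN E EN EN QG EN E EN E EN EN QG EN E EN EN QG QG QQE QG; joining the 20 pieces gives the next term.

ENEENENQGENEENEENENQGENEENENQGQGQQEQG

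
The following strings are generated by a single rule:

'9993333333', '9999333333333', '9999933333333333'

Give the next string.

Reading off run lengths: 9 runs 3, 4, 5; 3 runs 7, 9, 11 — each is linear in n, where the shown terms are n = 3, 4, 5.
At n = 6 the blocks have lengths 6, 13.

9999993333333333333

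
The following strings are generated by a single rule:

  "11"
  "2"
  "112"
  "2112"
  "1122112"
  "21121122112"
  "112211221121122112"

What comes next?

Each term (from the third on) is the two preceding terms concatenated in order: term 3 = 11·2 = 112.
Continuing: 21121122112 · 112211221121122112 gives term 8.

21121122112112211221121122112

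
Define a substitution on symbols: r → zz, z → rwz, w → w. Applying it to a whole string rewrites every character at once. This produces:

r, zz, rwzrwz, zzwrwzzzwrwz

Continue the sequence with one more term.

rwzrwzwzzwrwzrwzrwzwzzwrwz

Expanding zzwrwzzzwrwz: z→rwz, z→rwz, w→w, r→zz, w→w, z→rwz, z→rwz, z→rwz, w→w, r→zz, w→w, z→rwz. Concatenated: rwz rwz w zz w rwz rwz rwz w zz w rwz.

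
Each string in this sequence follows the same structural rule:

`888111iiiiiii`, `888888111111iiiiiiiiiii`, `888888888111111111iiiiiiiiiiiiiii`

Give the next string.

Term n consists of 3n 8's, followed by 3n 1's, followed by 4n+3 i's (n = 1, 2, …).
Setting n = 4 gives 12, 12, 19 characters in each block.

888888888888111111111111iiiiiiiiiiiiiiiiiii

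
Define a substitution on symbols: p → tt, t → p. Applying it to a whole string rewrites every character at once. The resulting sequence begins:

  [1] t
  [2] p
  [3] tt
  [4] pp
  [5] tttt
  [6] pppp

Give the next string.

Apply φ to pppp symbol by symbol: p→tt, p→tt, p→tt, p→tt; joined: tt tt tt tt.

tttttttt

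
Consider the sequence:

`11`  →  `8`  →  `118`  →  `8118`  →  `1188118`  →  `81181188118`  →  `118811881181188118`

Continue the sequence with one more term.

81181188118118811881181188118

This is a Fibonacci-style word recurrence s(k) = s(k−2)·s(k−1): e.g. 11·8 = 118.
The next term joins 81181188118 and 118811881181188118.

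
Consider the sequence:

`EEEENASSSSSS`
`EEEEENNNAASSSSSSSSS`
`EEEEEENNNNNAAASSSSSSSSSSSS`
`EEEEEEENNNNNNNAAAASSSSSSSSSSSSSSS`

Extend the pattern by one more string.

Term n consists of n+3 E's, followed by 2n-1 N's, followed by n A's, followed by 3n+3 S's (n = 1, 2, …).
At n = 5 the blocks have lengths 8, 9, 5, 18.

EEEEEEEENNNNNNNNNAAAAASSSSSSSSSSSSSSSSSS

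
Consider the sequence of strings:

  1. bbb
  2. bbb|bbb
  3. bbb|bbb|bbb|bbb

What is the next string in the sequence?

bbb|bbb|bbb|bbb|bbb|bbb|bbb|bbb

s(k+1) = s(k)·|·s(k) — each term doubles the last with '|' between the halves.
So the next term is two copies of bbb|bbb|bbb|bbb with '|' between the halves.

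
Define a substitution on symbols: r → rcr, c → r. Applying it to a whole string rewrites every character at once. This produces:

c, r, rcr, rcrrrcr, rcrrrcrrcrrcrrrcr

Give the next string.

rcrrrcrrcrrcrrrcrrcrrrcrrcrrrcrrcrrcrrrcr

φ(rcrrrcrrcrrcrrrcr) expands symbol-by-symbol to rcr r rcr rcr rcr r rcr rcr r rcr rcr r rcr rcr rcr r rcr; joining the 17 pieces gives the next term.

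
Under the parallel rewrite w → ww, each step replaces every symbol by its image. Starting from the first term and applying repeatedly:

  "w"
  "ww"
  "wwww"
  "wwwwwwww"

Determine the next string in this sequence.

Expanding wwwwwwww: w→ww, w→ww, w→ww, w→ww, w→ww, w→ww, w→ww, w→ww. Concatenated: ww ww ww ww ww ww ww ww.

wwwwwwwwwwwwwwww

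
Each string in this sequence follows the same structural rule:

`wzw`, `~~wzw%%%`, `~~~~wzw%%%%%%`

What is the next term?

Each term wraps the previous one in ~~ on the left and %%% on the right.
Applying this once more to ~~~~wzw%%%%%%:

~~~~~~wzw%%%%%%%%%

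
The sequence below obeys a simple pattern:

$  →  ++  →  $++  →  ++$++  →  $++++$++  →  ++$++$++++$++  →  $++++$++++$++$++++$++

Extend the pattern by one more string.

From term 3 onward, concatenate the second-to-last term with the last: $·++ = $++, ++·$++ = ++$++, …
So term 8 is ++$++$++++$++·$++++$++++$++$++++$++.

++$++$++++$++$++++$++++$++$++++$++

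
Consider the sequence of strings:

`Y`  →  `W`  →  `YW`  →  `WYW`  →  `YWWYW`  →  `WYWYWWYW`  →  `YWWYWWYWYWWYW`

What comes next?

WYWYWWYWYWWYWWYWYWWYW

Each term (from the third on) is the two preceding terms concatenated in order: term 3 = Y·W = YW.
Continuing: WYWYWWYW · YWWYWWYWYWWYW gives term 8.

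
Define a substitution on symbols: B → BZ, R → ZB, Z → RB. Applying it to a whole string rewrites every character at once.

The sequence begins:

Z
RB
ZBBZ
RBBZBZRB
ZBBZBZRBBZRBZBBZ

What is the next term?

Rewriting the 16 symbols of ZBBZBZRBBZRBZBBZ one by one yields RB BZ BZ RB BZ RB ZB BZ BZ RB ZB BZ RB BZ BZ RB; concatenated:

RBBZBZRBBZRBZBBZBZRBZBBZRBBZBZRB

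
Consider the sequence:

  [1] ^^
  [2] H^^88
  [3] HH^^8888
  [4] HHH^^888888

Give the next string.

HHHH^^88888888

Every step adds H to the front and 88 to the end of the previous string.
So the next term is H·HHH^^888888·88.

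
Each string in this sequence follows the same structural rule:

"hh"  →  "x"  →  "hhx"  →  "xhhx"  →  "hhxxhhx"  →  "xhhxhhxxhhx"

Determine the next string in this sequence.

This is a Fibonacci-style word recurrence s(k) = s(k−2)·s(k−1): e.g. hh·x = hhx.
Continuing: hhxxhhx · xhhxhhxxhhx gives term 7.

hhxxhhxxhhxhhxxhhx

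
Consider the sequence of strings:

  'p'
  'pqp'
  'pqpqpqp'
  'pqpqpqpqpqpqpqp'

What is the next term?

pqpqpqpqpqpqpqpqpqpqpqpqpqpqpqp

Every step duplicates the string with 'q' between the halves.
So the next term is two copies of pqpqpqpqpqpqpqp with 'q' between the halves.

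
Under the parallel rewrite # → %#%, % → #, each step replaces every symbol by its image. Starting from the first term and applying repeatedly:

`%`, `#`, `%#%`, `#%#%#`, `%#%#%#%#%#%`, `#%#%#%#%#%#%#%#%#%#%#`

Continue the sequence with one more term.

Rewriting the 21 symbols of #%#%#%#%#%#%#%#%#%#%# one by one yields %#% # %#% # %#% # %#% # %#% # %#% # %#% # %#% # %#% # %#% # %#%; concatenated:

%#%#%#%#%#%#%#%#%#%#%#%#%#%#%#%#%#%#%#%#%#%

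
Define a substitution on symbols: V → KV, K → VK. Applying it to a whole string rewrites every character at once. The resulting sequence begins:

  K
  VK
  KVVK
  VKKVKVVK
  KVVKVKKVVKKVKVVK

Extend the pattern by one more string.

VKKVKVVKKVVKVKKVKVVKVKKVVKKVKVVK

Replace each of the 16 characters of KVVKVKKVVKKVKVVK in place — VK KV KV VK KV VK VK KV KV VK VK KV VK KV KV VK — and concatenate.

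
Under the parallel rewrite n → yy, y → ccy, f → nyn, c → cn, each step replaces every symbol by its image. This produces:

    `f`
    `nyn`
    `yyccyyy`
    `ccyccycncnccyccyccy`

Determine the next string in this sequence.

Rewriting the 19 symbols of ccyccycncnccyccyccy one by one yields cn cn ccy cn cn ccy cn yy cn yy cn cn ccy cn cn ccy cn cn ccy; concatenated:

cncnccycncnccycnyycnyycncnccycncnccycncnccy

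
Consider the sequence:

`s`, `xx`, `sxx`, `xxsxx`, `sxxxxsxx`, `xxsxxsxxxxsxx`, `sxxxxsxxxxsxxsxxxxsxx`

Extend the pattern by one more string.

From term 3 onward, concatenate the second-to-last term with the last: s·xx = sxx, xx·sxx = xxsxx, …
So term 8 is xxsxxsxxxxsxx·sxxxxsxxxxsxxsxxxxsxx.

xxsxxsxxxxsxxsxxxxsxxxxsxxsxxxxsxx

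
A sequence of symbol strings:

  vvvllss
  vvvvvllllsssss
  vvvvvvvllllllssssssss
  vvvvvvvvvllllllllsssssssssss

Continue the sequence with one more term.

The n-th term is 2n+1 v's then 2n l's then 3n-1 s's (n = 1, 2, …).
Setting n = 5 gives 11, 10, 14 characters in each block.

vvvvvvvvvvvllllllllllssssssssssssss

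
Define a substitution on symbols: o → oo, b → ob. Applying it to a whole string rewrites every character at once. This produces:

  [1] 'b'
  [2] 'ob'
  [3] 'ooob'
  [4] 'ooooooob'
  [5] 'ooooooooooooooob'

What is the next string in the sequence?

Rewriting the 16 symbols of ooooooooooooooob one by one yields oo oo oo oo oo oo oo oo oo oo oo oo oo oo oo ob; concatenated:

ooooooooooooooooooooooooooooooob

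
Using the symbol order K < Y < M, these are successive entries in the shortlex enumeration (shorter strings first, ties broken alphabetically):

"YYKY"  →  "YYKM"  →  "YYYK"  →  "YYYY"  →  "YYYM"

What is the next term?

YYMK

Treat YYYM as a base-3 numeral over the given alphabet and add one, carrying through any trailing M's.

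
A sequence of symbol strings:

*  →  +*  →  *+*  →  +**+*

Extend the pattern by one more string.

From term 3 onward, concatenate the second-to-last term with the last: *·+* = *+*, +*·*+* = +**+*, …
The next term joins *+* and +**+*.

*+*+**+*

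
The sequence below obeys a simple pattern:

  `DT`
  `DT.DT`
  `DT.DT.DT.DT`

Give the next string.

DT.DT.DT.DT.DT.DT.DT.DT

Each string is two copies of the previous one joined by '.'.
One more doubling of DT.DT.DT.DT gives the answer.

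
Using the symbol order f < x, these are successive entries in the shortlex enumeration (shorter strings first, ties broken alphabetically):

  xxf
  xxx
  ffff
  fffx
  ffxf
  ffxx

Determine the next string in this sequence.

fxff

Treat ffxx as a base-2 numeral over the given alphabet and add one, carrying through any trailing x's.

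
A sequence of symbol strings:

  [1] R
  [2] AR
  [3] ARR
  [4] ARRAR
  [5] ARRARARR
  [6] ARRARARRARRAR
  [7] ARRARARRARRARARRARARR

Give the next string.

ARRARARRARRARARRARARRARRARARRARRAR

Each term (from the third on) is the previous term followed by the one before it: term 3 = AR·R = ARR.
The next term joins ARRARARRARRARARRARARR and ARRARARRARRAR.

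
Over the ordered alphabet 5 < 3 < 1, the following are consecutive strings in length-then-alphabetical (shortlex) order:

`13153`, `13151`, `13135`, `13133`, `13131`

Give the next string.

13115

Treat 13131 as a base-3 numeral over the given alphabet and add one, carrying through any trailing 1's.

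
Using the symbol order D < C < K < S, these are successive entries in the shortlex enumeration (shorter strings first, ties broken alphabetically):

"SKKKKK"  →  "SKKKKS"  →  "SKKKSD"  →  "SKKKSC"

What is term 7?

SKKSDD

Continuing the enumeration 3 steps past SKKKSC: SKKKSC → SKKKSK → SKKKSS → (answer).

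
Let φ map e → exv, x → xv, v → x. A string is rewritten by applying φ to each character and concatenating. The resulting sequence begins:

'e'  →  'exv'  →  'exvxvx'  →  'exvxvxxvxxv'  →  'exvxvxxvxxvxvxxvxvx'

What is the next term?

Replace each of the 19 characters of exvxvxxvxxvxvxxvxvx in place — exv xv x xv x xv xv x xv xv x xv x xv xv x xv x xv — and concatenate.

exvxvxxvxxvxvxxvxvxxvxxvxvxxvxxv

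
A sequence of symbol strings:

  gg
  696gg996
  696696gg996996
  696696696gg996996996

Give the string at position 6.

696696696696696gg996996996996996

s(k+1) = 696·s(k)·996, so each term gains 696 as a prefix and 996 as a suffix.
From 696696696gg996996996, 2 further steps: 696696696gg996996996 → 696696696696gg996996996996 → (answer).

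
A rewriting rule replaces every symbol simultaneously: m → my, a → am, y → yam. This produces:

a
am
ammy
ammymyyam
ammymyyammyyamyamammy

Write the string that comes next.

Applying the rule to each of the 21 symbols of ammymyyammyyamyamammy gives the pieces am my my yam my yam yam am my my yam yam am my yam am my am my my yam, which concatenate to the answer.

ammymyyammyyamyamammymyyamyamammyyamammyammymyyam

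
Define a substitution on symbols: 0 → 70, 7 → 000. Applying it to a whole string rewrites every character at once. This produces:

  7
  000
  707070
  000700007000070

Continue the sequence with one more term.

Replace each of the 15 characters of 000700007000070 in place — 70 70 70 000 70 70 70 70 000 70 70 70 70 000 70 — and concatenate.

707070000707070700007070707000070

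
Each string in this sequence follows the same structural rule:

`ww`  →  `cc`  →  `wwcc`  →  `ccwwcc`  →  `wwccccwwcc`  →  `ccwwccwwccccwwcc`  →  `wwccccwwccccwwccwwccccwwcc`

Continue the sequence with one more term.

Each term (from the third on) is the two preceding terms concatenated in order: term 3 = ww·cc = wwcc.
So term 8 is ccwwccwwccccwwcc·wwccccwwccccwwccwwccccwwcc.

ccwwccwwccccwwccwwccccwwccccwwccwwccccwwcc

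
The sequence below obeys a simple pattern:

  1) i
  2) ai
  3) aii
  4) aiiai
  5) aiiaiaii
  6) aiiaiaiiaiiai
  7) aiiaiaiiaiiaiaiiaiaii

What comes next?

This is a Fibonacci-style word recurrence s(k) = s(k−1)·s(k−2): e.g. ai·i = aii.
So term 8 is aiiaiaiiaiiaiaiiaiaii·aiiaiaiiaiiai.

aiiaiaiiaiiaiaiiaiaiiaiiaiaiiaiiai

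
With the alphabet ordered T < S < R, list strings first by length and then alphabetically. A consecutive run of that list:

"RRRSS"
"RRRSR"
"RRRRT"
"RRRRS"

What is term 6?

Advancing 2 positions from RRRRS through RRRRS → RRRRR reaches term 6.

TTTTTT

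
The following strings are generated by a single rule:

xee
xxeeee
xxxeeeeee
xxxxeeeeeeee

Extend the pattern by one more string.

Reading off run lengths: x runs 1, 2, 3, 4; e runs 2, 4, 6, 8 — each is linear in n (n = 1, 2, …).
For the next term, n = 5, so the run lengths are 5, 10.

xxxxxeeeeeeeeee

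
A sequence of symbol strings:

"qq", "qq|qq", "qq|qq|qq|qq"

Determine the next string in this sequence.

Each string is two copies of the previous one joined by '|'.
Doubling qq|qq|qq|qq with '|' between the halves:

qq|qq|qq|qq|qq|qq|qq|qq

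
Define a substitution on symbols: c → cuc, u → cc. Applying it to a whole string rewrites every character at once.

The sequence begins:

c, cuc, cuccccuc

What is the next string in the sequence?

cuccccuccuccuccuccccuc

Expanding cuccccuc: c→cuc, u→cc, c→cuc, c→cuc, c→cuc, c→cuc, u→cc, c→cuc. Concatenated: cuc cc cuc cuc cuc cuc cc cuc.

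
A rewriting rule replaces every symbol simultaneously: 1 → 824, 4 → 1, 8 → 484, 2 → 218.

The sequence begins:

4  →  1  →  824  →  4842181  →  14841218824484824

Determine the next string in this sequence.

824148418242188244844842181148414842181

Applying the rule to each of the 17 symbols of 14841218824484824 gives the pieces 824 1 484 1 824 218 824 484 484 218 1 1 484 1 484 218 1, which concatenate to the answer.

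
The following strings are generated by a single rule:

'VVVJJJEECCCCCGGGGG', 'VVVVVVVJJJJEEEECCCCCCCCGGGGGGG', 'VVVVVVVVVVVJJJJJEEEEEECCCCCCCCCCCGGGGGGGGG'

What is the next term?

VVVVVVVVVVVVVVVJJJJJJEEEEEEEECCCCCCCCCCCCCCGGGGGGGGGGG

Reading off run lengths: V runs 3, 7, 11; J runs 3, 4, 5; E runs 2, 4, 6; C runs 5, 8, 11; G runs 5, 7, 9 — each is linear in n (n = 1, 2, …).
At n = 4 the blocks have lengths 15, 6, 8, 14, 11.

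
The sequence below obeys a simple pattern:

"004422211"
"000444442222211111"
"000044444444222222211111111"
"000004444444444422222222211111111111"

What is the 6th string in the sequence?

000000044444444444444444222222222222211111111111111111

Each string has the form 0^{n+1} 4^{3n-1} 2^{2n+1} 1^{3n-1} (n = 1, 2, …).
For term 6, n = 6, so the run lengths are 7, 17, 13, 17.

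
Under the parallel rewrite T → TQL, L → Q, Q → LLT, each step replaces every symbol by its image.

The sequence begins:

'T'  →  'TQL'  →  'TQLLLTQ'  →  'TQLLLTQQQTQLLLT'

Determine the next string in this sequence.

TQLLLTQQQTQLLLTLLTLLTTQLLLTQQQTQL

Replace each of the 15 characters of TQLLLTQQQTQLLLT in place — TQL LLT Q Q Q TQL LLT LLT LLT TQL LLT Q Q Q TQL — and concatenate.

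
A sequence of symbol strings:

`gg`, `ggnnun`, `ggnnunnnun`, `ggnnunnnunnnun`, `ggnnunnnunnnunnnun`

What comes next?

Each term is the previous one with nnun appended.
Applying this once more to ggnnunnnunnnunnnun:

ggnnunnnunnnunnnunnnun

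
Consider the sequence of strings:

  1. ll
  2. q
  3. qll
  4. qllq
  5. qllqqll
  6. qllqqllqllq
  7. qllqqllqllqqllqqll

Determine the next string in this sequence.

qllqqllqllqqllqqllqllqqllqllq

Each term (from the third on) is the previous term followed by the one before it: term 3 = q·ll = qll.
The next term joins qllqqllqllqqllqqll and qllqqllqllq.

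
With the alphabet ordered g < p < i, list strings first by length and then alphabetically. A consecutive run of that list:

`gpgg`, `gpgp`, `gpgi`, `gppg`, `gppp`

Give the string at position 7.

gpig

Stepping forward 2 times from gppp: gppp → gppi, then the target.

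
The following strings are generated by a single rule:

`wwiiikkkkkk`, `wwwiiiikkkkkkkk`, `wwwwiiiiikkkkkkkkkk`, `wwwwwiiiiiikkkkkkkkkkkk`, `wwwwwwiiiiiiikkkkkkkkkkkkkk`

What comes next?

wwwwwwwiiiiiiiikkkkkkkkkkkkkkkk

Reading off run lengths: w runs 2, 3, 4, 5, 6; i runs 3, 4, 5, 6, 7; k runs 6, 8, 10, 12, 14 — each is linear in n, where the shown terms are n = 3, 4, 5, 6, 7.
Setting n = 8 gives 7, 8, 16 characters in each block.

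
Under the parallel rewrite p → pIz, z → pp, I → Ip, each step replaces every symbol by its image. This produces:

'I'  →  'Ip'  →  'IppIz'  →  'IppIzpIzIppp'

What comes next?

IppIzpIzIppppIzIpppIppIzpIzpIz

Rewriting each symbol of IppIzpIzIppp: I→Ip, p→pIz, p→pIz, I→Ip, z→pp, p→pIz, I→Ip, z→pp, I→Ip, p→pIz, p→pIz, p→pIz, which concatenates to Ip pIz pIz Ip pp pIz Ip pp Ip pIz pIz pIz.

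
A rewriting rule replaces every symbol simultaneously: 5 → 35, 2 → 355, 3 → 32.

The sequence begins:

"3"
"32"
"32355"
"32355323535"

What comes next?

323553235353235532353235

Apply φ to 32355323535 symbol by symbol: 3→32, 2→355, 3→32, 5→35, 5→35, 3→32, 2→355, 3→32, 5→35, 3→32, 5→35; joined: 32 355 32 35 35 32 355 32 35 32 35.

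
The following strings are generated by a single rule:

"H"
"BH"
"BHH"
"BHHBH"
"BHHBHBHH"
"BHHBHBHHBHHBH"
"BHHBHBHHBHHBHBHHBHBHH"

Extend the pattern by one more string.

From term 3 onward, concatenate the last term with the second-to-last: BH·H = BHH, BHH·BH = BHHBH, …
The next term joins BHHBHBHHBHHBHBHHBHBHH and BHHBHBHHBHHBH.

BHHBHBHHBHHBHBHHBHBHHBHHBHBHHBHHBH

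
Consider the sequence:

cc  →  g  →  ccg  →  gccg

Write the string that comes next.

From term 3 onward, concatenate the second-to-last term with the last: cc·g = ccg, g·ccg = gccg, …
The next term joins ccg and gccg.

ccggccg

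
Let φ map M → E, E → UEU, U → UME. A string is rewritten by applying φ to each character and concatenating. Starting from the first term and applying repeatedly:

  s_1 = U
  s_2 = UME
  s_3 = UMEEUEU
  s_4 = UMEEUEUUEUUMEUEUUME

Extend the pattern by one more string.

φ(UMEEUEUUEUUMEUEUUME) expands symbol-by-symbol to UME E UEU UEU UME UEU UME UME UEU UME UME E UEU UME UEU UME UME E UEU; joining the 19 pieces gives the next term.

UMEEUEUUEUUMEUEUUMEUMEUEUUMEUMEEUEUUMEUEUUMEUMEEUEU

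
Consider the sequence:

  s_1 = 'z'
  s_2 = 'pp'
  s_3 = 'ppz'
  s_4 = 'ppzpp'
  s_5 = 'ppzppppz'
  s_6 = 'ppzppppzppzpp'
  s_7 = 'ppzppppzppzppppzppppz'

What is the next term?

This is a Fibonacci-style word recurrence s(k) = s(k−1)·s(k−2): e.g. pp·z = ppz.
The next term joins ppzppppzppzppppzppppz and ppzppppzppzpp.

ppzppppzppzppppzppppzppzppppzppzpp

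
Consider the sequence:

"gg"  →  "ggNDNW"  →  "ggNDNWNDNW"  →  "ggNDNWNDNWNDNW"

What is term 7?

ggNDNWNDNWNDNWNDNWNDNWNDNW

The strings grow by a fixed suffix NDNW each time.
From ggNDNWNDNWNDNW, 3 further steps: ggNDNWNDNWNDNW → ggNDNWNDNWNDNWNDNW → ggNDNWNDNWNDNWNDNWNDNW → (answer).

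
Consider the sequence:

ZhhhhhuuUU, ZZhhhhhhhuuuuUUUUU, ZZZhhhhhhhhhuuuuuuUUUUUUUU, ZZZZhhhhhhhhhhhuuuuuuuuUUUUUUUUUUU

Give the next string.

ZZZZZhhhhhhhhhhhhhuuuuuuuuuuUUUUUUUUUUUUUU

The n-th term is n Z's then 2n+3 h's then 2n u's then 3n-1 U's (n = 1, 2, …).
Setting n = 5 gives 5, 13, 10, 14 characters in each block.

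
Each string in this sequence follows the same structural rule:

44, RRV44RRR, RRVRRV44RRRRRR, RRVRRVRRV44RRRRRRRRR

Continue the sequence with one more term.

Every step adds RRV to the front and RRR to the end of the previous string.
So the next term is RRV·RRVRRVRRV44RRRRRRRRR·RRR.

RRVRRVRRVRRV44RRRRRRRRRRRR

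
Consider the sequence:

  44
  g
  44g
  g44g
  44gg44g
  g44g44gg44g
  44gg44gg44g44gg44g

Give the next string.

From term 3 onward, concatenate the second-to-last term with the last: 44·g = 44g, g·44g = g44g, …
Continuing: g44g44gg44g · 44gg44gg44g44gg44g gives term 8.

g44g44gg44g44gg44gg44g44gg44g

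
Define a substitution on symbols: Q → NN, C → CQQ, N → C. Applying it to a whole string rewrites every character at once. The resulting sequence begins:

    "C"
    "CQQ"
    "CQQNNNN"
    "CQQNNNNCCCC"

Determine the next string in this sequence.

Apply φ to CQQNNNNCCCC symbol by symbol: C→CQQ, Q→NN, Q→NN, N→C, N→C, N→C, N→C, C→CQQ, C→CQQ, C→CQQ, C→CQQ; joined: CQQ NN NN C C C C CQQ CQQ CQQ CQQ.

CQQNNNNCCCCCQQCQQCQQCQQ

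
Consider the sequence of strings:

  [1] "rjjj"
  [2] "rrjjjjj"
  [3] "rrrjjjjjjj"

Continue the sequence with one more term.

rrrrjjjjjjjjj

Reading off run lengths: r runs 1, 2, 3; j runs 3, 5, 7 — each is linear in n (n = 1, 2, …).
For the next term, n = 4, so the run lengths are 4, 9.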